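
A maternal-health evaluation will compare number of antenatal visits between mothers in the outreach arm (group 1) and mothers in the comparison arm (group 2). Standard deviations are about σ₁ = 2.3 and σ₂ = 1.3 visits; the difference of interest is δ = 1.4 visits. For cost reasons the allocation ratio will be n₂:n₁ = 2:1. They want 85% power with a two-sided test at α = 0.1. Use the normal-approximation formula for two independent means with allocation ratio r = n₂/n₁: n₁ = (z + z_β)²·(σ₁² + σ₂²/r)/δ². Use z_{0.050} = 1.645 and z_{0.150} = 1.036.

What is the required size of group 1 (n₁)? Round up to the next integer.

n₁ = (z_{α/2} + z_β)² · (σ₁² + σ₂²/r) / δ²
   = (1.645 + 1.036)² · (2.3² + 1.3²/2) / 1.4²
   = 7.1878 · (5.29 + 0.845) / 1.96
   = 7.1878 · 6.135 / 1.96
   = 22.50
Round up → n₁ = 23; n₂ = r·n₁ = 2 × 23 = 46.

n₁ = 23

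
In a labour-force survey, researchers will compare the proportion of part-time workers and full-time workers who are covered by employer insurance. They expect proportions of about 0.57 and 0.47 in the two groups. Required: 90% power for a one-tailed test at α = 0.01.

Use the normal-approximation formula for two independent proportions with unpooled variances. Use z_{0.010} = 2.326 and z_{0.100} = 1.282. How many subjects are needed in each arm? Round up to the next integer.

n = 644 per group

n = (z_α + z_β)² · [p₁(1−p₁) + p₂(1−p₂)] / (p₁ − p₂)²
  = (2.326 + 1.282)² · (0.57·0.43 + 0.47·0.53) / (0.10)²
  = (3.608)² · (0.2451 + 0.2491) / 0.0100
  = 13.0177 · 0.4942 / 0.0100
  = 643.33
Round up → n = 644 per group.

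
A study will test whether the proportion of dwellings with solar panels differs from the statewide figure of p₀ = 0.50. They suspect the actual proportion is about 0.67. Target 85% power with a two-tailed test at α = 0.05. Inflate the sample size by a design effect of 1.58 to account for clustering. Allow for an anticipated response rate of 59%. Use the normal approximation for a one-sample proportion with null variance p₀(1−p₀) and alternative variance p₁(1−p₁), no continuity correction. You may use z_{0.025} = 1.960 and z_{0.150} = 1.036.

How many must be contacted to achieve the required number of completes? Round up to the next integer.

n = 200

n = [z_{α/2}·√(p₀q₀) + z_β·√(p₁q₁)]² / (p₁ − p₀)²
  = [1.960·√(0.50·0.50) + 1.036·√(0.67·0.33)]² / (0.17)²
  = [1.960·0.5000 + 1.036·0.4702]² / 0.0289
  = [1.4671]² / 0.0289
  = 74.48
Design effect: 1.58 × 74.48 = 117.68.
Adjust for 59% response: 117.68 / 0.59 = 199.46.
Round up → n = 200.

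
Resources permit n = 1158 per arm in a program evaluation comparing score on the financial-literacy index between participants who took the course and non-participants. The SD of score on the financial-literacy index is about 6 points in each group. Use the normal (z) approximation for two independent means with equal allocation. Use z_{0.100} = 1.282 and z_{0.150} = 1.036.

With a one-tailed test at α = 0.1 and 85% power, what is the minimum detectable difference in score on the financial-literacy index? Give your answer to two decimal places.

Minimum detectable difference ≈ 0.58 points

δ = (z_α + z_β) · √((σ₁²+σ₂²)/n)
  = (1.282 + 1.036) · √(72/1158)
  = 2.318 · √0.06218
  = 2.318 · 0.2494
  = 0.5780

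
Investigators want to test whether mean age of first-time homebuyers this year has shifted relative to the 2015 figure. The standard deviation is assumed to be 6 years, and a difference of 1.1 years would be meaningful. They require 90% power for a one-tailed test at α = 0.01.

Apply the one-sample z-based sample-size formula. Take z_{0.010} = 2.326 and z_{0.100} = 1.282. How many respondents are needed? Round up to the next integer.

n = 388

n = (z_α + z_β)² · σ² / δ²
  = (2.326 + 1.282)² · 6² / 1.1²
  = 13.0177 · 36 / 1.21
  = 387.30
Round up → n = 388.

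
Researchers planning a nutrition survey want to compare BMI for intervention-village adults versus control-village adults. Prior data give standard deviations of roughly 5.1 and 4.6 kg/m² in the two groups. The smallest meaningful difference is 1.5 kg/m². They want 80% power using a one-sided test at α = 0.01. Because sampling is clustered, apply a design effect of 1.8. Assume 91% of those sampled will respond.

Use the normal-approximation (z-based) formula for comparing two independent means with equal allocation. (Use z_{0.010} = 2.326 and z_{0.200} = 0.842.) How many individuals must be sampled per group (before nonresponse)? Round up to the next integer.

n = (z_α + z_β)² · (σ₁² + σ₂²) / δ²
  = (2.326 + 0.842)² · (5.1² + 4.6² = 47.17) / 1.5²
  = 10.0362 · 47.17 / 2.25
  = 210.40
Design effect: 1.8 × 210.40 = 378.73.
Adjust for 91% response: 378.73 / 0.91 = 416.18.
Round up → n = 417 per group.

n = 417 per group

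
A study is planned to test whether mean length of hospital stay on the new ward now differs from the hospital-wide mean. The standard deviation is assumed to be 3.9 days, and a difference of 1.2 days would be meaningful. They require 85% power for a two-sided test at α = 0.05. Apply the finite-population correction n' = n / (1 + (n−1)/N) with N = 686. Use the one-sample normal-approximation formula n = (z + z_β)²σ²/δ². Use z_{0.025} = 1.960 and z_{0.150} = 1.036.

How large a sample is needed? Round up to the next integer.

n = (z_{α/2} + z_β)² · σ² / δ²
  = (1.960 + 1.036)² · 3.9² / 1.2²
  = 8.9760 · 15.21 / 1.44
  = 94.81
Finite-population correction (N = 686): 94.81 / (1 + (94.81 − 1)/686) = 83.40.
Round up → n = 84.

n = 84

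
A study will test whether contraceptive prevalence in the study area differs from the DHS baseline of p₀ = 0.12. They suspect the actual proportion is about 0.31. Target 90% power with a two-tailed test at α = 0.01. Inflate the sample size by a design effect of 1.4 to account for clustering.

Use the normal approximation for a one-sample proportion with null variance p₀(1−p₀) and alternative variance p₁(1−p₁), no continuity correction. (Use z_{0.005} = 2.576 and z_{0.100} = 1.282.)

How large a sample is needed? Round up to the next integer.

n = [z_{α/2}·√(p₀q₀) + z_β·√(p₁q₁)]² / (p₁ − p₀)²
  = [2.576·√(0.12·0.88) + 1.282·√(0.31·0.69)]² / (0.19)²
  = [2.576·0.3250 + 1.282·0.4625]² / 0.0361
  = [1.4300]² / 0.0361
  = 56.65
Design effect: 1.4 × 56.65 = 79.31.
Round up → n = 80.

n = 80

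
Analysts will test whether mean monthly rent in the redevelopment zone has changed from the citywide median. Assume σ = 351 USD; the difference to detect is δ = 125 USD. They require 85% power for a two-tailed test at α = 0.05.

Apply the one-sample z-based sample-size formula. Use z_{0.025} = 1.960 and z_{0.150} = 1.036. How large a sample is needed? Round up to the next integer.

n = 71

n = (z_{α/2} + z_β)² · σ² / δ²
  = (1.960 + 1.036)² · 351² / 125²
  = 8.9760 · 123201 / 15625
  = 70.77
Round up → n = 71.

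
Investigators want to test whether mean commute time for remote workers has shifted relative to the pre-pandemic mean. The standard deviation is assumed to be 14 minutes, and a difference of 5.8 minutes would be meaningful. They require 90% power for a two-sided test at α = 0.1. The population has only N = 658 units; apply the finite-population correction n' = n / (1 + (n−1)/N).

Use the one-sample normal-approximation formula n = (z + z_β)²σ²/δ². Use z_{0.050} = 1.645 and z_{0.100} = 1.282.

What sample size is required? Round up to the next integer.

n = (z_{α/2} + z_β)² · σ² / δ²
  = (1.645 + 1.282)² · 14² / 5.8²
  = 8.5673 · 196 / 33.64
  = 49.92
Finite-population correction (N = 658): 49.92 / (1 + (49.92 − 1)/658) = 46.46.
Round up → n = 47.

n = 47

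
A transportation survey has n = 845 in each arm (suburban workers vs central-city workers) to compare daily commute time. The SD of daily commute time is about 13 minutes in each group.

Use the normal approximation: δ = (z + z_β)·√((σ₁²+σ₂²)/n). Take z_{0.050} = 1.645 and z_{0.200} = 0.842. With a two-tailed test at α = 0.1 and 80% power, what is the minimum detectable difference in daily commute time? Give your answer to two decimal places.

δ = (z_{α/2} + z_β) · √((σ₁²+σ₂²)/n)
  = (1.645 + 0.842) · √(338/845)
  = 2.487 · √0.4
  = 2.487 · 0.6325
  = 1.5729

Minimum detectable difference ≈ 1.57 minutes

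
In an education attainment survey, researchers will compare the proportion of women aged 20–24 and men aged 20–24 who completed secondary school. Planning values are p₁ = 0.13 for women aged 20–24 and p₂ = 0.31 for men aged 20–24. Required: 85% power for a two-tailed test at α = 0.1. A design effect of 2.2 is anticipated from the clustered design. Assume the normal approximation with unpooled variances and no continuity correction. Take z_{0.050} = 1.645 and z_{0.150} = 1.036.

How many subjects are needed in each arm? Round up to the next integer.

n = 160 per group

n = (z_{α/2} + z_β)² · [p₁(1−p₁) + p₂(1−p₂)] / (p₁ − p₂)²
  = (1.645 + 1.036)² · (0.13·0.87 + 0.31·0.69) / (-0.18)²
  = (2.681)² · (0.1131 + 0.2139) / 0.0324
  = 7.1878 · 0.3270 / 0.0324
  = 72.54
Design effect: 2.2 × 72.54 = 159.59.
Round up → n = 160 per group.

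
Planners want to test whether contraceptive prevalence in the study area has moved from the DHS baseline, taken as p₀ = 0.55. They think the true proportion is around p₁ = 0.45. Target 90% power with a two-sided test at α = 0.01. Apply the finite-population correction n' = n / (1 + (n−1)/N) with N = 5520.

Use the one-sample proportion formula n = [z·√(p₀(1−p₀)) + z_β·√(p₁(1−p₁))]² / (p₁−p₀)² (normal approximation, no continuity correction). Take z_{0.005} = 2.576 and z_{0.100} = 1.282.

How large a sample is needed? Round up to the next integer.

n = [z_{α/2}·√(p₀q₀) + z_β·√(p₁q₁)]² / (p₁ − p₀)²
  = [2.576·√(0.55·0.45) + 1.282·√(0.45·0.55)]² / (-0.10)²
  = [2.576·0.4975 + 1.282·0.4975]² / 0.0100
  = [1.9193]² / 0.0100
  = 368.38
Finite-population correction (N = 5520): 368.38 / (1 + (368.38 − 1)/5520) = 345.40.
Round up → n = 346.

n = 346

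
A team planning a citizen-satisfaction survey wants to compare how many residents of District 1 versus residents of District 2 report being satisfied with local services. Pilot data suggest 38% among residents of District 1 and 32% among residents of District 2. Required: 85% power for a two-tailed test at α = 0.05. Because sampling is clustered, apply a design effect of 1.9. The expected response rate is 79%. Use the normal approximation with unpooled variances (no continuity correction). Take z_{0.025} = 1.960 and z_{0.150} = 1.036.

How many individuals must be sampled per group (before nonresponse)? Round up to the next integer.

n = (z_{α/2} + z_β)² · [p₁(1−p₁) + p₂(1−p₂)] / (p₁ − p₂)²
  = (1.960 + 1.036)² · (0.38·0.62 + 0.32·0.68) / (0.06)²
  = (2.996)² · (0.2356 + 0.2176) / 0.0036
  = 8.9760 · 0.4532 / 0.0036
  = 1129.98
Design effect: 1.9 × 1129.98 = 2146.96.
Adjust for 79% response: 2146.96 / 0.79 = 2717.68.
Round up → n = 2718 per group.

n = 2718 per group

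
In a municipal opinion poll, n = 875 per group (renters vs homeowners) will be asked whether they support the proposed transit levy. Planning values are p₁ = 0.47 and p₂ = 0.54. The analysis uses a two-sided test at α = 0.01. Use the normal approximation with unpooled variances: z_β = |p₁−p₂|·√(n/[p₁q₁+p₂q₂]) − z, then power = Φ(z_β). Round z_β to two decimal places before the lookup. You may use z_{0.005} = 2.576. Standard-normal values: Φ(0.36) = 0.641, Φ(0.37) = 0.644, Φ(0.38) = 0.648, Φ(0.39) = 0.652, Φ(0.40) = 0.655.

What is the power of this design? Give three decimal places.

z_β = |p₁−p₂|·√(n/[p₁q₁+p₂q₂]) − z_{α/2}
    = 0.07 · √(875/0.4975) − 2.576
    = 0.07 · 41.9380 − 2.576
    = 2.9357 − 2.576 = 0.3597 → 0.36
Power = Φ(0.36) = 0.641.

Power ≈ 0.641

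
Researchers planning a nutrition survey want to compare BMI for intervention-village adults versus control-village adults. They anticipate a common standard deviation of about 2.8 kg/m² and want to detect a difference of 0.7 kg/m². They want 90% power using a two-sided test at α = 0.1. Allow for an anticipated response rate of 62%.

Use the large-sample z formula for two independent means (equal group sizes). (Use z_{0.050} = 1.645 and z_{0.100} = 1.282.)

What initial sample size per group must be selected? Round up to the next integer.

n = 443 per group

n = (z_{α/2} + z_β)² · (σ₁² + σ₂²) / δ²
  = (1.645 + 1.282)² · (2·2.8² = 15.68) / 0.7²
  = 8.5673 · 15.68 / 0.49
  = 274.15
Adjust for 62% response: 274.15 / 0.62 = 442.18.
Round up → n = 443 per group.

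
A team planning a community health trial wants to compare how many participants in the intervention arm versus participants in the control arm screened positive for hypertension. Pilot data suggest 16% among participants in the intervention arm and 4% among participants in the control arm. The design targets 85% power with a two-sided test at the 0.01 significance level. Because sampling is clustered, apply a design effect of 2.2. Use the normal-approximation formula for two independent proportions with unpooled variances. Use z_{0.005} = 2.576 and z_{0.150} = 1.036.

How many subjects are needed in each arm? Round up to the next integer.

n = (z_{α/2} + z_β)² · [p₁(1−p₁) + p₂(1−p₂)] / (p₁ − p₂)²
  = (2.576 + 1.036)² · (0.16·0.84 + 0.04·0.96) / (0.12)²
  = (3.612)² · (0.1344 + 0.0384) / 0.0144
  = 13.0465 · 0.1728 / 0.0144
  = 156.56
Design effect: 2.2 × 156.56 = 344.43.
Round up → n = 345 per group.

n = 345 per group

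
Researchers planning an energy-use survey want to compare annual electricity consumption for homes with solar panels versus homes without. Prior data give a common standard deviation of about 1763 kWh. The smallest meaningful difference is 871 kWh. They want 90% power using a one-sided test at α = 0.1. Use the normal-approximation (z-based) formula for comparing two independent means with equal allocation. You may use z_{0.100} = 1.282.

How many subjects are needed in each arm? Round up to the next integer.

n = (z_α + z_β)² · (σ₁² + σ₂²) / δ²
  = (1.282 + 1.282)² · (2·1763² = 6216338) / 871²
  = 6.5741 · 6216338 / 758641
  = 53.87
Round up → n = 54 per group.

n = 54 per group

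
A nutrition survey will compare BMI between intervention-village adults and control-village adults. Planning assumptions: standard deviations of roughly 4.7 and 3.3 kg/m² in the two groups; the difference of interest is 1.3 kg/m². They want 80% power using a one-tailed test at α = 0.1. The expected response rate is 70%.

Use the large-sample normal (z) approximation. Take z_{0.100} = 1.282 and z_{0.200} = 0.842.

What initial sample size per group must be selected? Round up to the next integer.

n = (z_α + z_β)² · (σ₁² + σ₂²) / δ²
  = (1.282 + 0.842)² · (4.7² + 3.3² = 32.98) / 1.3²
  = 4.5114 · 32.98 / 1.69
  = 88.04
Adjust for 70% response: 88.04 / 0.70 = 125.77.
Round up → n = 126 per group.

n = 126 per group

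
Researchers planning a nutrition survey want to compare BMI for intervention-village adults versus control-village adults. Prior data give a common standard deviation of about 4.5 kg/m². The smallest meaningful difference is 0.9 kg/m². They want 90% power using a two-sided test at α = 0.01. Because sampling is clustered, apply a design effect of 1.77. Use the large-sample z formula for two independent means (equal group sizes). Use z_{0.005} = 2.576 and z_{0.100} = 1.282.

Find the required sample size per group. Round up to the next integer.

n = (z_{α/2} + z_β)² · (σ₁² + σ₂²) / δ²
  = (2.576 + 1.282)² · (2·4.5² = 40.5) / 0.9²
  = 14.8842 · 40.5 / 0.81
  = 744.21
Design effect: 1.77 × 744.21 = 1317.25.
Round up → n = 1318 per group.

n = 1318 per group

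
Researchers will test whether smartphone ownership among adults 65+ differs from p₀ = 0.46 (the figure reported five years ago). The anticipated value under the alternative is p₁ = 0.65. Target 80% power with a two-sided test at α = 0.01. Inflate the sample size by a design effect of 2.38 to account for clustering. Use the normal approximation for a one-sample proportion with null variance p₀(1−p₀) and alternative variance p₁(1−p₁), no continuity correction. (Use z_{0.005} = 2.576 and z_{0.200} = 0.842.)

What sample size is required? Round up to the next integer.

n = 188

n = [z_{α/2}·√(p₀q₀) + z_β·√(p₁q₁)]² / (p₁ − p₀)²
  = [2.576·√(0.46·0.54) + 0.842·√(0.65·0.35)]² / (0.19)²
  = [2.576·0.4984 + 0.842·0.4770]² / 0.0361
  = [1.6855]² / 0.0361
  = 78.69
Design effect: 2.38 × 78.69 = 187.29.
Round up → n = 188.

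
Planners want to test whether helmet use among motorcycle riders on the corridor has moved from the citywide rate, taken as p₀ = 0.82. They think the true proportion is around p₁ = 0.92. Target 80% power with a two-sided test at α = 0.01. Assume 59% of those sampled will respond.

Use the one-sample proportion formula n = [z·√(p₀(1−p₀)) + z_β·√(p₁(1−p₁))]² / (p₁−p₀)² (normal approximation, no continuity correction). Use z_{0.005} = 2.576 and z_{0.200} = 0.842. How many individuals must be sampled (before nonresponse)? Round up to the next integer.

n = [z_{α/2}·√(p₀q₀) + z_β·√(p₁q₁)]² / (p₁ − p₀)²
  = [2.576·√(0.82·0.18) + 0.842·√(0.92·0.08)]² / (0.10)²
  = [2.576·0.3842 + 0.842·0.2713]² / 0.0100
  = [1.2181]² / 0.0100
  = 148.38
Adjust for 59% response: 148.38 / 0.59 = 251.48.
Round up → n = 252.

n = 252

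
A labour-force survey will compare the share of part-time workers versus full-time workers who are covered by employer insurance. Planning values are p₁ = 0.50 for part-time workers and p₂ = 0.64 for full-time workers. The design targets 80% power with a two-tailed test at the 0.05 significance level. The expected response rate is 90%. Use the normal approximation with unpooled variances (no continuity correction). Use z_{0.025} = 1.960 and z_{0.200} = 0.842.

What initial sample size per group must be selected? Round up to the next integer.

n = 214 per group

n = (z_{α/2} + z_β)² · [p₁(1−p₁) + p₂(1−p₂)] / (p₁ − p₂)²
  = (1.960 + 0.842)² · (0.50·0.50 + 0.64·0.36) / (-0.14)²
  = (2.802)² · (0.2500 + 0.2304) / 0.0196
  = 7.8512 · 0.4804 / 0.0196
  = 192.43
Adjust for 90% response: 192.43 / 0.90 = 213.82.
Round up → n = 214 per group.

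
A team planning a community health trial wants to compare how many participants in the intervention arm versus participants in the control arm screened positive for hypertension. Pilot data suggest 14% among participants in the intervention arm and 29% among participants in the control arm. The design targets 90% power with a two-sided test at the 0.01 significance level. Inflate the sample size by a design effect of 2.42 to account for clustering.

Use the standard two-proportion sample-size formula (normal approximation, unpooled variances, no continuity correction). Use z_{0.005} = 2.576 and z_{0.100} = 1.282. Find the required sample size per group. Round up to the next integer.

n = 523 per group

n = (z_{α/2} + z_β)² · [p₁(1−p₁) + p₂(1−p₂)] / (p₁ − p₂)²
  = (2.576 + 1.282)² · (0.14·0.86 + 0.29·0.71) / (-0.15)²
  = (3.858)² · (0.1204 + 0.2059) / 0.0225
  = 14.8842 · 0.3263 / 0.0225
  = 215.85
Design effect: 2.42 × 215.85 = 522.37.
Round up → n = 523 per group.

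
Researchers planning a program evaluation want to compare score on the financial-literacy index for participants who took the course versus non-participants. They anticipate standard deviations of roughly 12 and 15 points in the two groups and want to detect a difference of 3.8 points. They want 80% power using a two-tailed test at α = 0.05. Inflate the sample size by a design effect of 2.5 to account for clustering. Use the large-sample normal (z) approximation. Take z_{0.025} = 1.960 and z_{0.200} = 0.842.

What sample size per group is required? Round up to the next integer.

n = (z_{α/2} + z_β)² · (σ₁² + σ₂²) / δ²
  = (1.960 + 0.842)² · (12² + 15² = 369) / 3.8²
  = 7.8512 · 369 / 14.44
  = 200.63
Design effect: 2.5 × 200.63 = 501.57.
Round up → n = 502 per group.

n = 502 per group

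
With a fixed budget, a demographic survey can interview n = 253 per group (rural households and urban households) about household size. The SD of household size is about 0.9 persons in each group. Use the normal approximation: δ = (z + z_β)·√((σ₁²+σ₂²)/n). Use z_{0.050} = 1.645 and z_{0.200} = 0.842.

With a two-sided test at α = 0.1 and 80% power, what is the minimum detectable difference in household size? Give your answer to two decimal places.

Minimum detectable difference ≈ 0.20 persons

δ = (z_{α/2} + z_β) · √((σ₁²+σ₂²)/n)
  = (1.645 + 0.842) · √(1.62/253)
  = 2.487 · √0.0064
  = 2.487 · 0.0800
  = 0.1990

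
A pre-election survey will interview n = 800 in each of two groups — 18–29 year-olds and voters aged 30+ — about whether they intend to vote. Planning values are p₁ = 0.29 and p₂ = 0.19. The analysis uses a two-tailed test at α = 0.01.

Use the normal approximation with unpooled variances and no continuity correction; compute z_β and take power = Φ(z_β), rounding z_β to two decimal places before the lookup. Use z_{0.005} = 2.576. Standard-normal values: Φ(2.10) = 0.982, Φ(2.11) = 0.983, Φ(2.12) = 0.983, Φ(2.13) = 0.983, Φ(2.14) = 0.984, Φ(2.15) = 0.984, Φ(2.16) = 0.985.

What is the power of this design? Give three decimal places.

Power ≈ 0.984

z_β = |p₁−p₂|·√(n/[p₁q₁+p₂q₂]) − z_{α/2}
    = 0.10 · √(800/0.3598) − 2.576
    = 0.10 · 47.1536 − 2.576
    = 4.7154 − 2.576 = 2.1394 → 2.14
Power = Φ(2.14) = 0.984.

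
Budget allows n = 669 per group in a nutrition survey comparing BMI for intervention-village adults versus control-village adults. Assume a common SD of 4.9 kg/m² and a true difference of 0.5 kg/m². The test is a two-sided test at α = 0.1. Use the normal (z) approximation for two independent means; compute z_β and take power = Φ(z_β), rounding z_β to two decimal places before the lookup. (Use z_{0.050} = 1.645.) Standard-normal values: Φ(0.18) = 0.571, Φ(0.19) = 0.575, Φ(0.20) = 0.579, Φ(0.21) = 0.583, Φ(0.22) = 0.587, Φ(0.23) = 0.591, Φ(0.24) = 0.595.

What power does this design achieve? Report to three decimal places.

z_β = δ·√(n/(σ₁²+σ₂²)) − z_{α/2}
    = 0.5 · √(669/48.02) − 1.645
    = 0.5 · 3.73252 − 1.645
    = 1.8663 − 1.645 = 0.2213 → 0.22
Power = Φ(0.22) = 0.587.

Power ≈ 0.587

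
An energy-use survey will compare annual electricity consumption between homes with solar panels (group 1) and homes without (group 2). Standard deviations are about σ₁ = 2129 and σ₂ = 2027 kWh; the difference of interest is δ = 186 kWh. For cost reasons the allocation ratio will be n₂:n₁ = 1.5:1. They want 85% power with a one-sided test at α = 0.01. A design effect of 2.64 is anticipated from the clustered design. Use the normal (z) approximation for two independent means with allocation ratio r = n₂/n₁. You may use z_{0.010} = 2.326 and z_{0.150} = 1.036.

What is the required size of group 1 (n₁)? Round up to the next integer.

n₁ = 6273

n₁ = (z_α + z_β)² · (σ₁² + σ₂²/r) / δ²
   = (2.326 + 1.036)² · (2129² + 2027²/1.5) / 186²
   = 11.3030 · (4532641 + 2739152.7) / 34596
   = 11.3030 · 7271793.7 / 34596
   = 2375.81
Design effect: 2.64 × 2375.81 = 6272.13.
Round up → n₁ = 6273; n₂ = r·n₁ = 1.5 × 6273 = 9410.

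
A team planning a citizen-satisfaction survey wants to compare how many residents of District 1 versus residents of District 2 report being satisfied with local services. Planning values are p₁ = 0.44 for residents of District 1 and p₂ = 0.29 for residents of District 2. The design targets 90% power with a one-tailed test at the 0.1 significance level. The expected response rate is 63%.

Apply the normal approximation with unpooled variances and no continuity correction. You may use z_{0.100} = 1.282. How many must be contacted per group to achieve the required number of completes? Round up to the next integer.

n = 210 per group

n = (z_α + z_β)² · [p₁(1−p₁) + p₂(1−p₂)] / (p₁ − p₂)²
  = (1.282 + 1.282)² · (0.44·0.56 + 0.29·0.71) / (0.15)²
  = (2.564)² · (0.2464 + 0.2059) / 0.0225
  = 6.5741 · 0.4523 / 0.0225
  = 132.15
Adjust for 63% response: 132.15 / 0.63 = 209.77.
Round up → n = 210 per group.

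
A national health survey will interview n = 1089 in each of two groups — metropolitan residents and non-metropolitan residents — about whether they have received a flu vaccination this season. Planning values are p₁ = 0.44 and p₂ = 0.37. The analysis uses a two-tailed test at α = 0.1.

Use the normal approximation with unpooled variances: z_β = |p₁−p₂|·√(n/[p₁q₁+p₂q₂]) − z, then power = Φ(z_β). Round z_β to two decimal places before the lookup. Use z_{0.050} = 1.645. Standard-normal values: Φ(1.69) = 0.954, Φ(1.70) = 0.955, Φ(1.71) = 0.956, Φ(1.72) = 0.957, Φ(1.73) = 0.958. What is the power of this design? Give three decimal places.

z_β = |p₁−p₂|·√(n/[p₁q₁+p₂q₂]) − z_{α/2}
    = 0.07 · √(1089/0.4795) − 1.645
    = 0.07 · 47.6562 − 1.645
    = 3.3359 − 1.645 = 1.6909 → 1.69
Power = Φ(1.69) = 0.954.

Power ≈ 0.954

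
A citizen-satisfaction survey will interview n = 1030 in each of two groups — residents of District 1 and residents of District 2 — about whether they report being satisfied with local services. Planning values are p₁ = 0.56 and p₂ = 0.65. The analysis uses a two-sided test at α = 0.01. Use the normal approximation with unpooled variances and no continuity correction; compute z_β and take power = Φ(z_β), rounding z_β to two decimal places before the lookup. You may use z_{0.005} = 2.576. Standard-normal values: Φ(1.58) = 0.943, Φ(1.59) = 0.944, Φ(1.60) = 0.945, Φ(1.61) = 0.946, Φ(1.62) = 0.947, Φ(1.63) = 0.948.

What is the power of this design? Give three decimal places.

Power ≈ 0.947

z_β = |p₁−p₂|·√(n/[p₁q₁+p₂q₂]) − z_{α/2}
    = 0.09 · √(1030/0.4739) − 2.576
    = 0.09 · 46.6203 − 2.576
    = 4.1958 − 2.576 = 1.6198 → 1.62
Power = Φ(1.62) = 0.947.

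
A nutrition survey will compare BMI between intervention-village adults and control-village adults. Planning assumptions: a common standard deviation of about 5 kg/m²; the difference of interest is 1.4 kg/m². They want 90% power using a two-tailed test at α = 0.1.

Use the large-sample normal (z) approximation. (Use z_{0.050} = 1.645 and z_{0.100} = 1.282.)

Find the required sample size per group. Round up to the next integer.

n = 219 per group

n = (z_{α/2} + z_β)² · (σ₁² + σ₂²) / δ²
  = (1.645 + 1.282)² · (2·5² = 50) / 1.4²
  = 8.5673 · 50 / 1.96
  = 218.55
Round up → n = 219 per group.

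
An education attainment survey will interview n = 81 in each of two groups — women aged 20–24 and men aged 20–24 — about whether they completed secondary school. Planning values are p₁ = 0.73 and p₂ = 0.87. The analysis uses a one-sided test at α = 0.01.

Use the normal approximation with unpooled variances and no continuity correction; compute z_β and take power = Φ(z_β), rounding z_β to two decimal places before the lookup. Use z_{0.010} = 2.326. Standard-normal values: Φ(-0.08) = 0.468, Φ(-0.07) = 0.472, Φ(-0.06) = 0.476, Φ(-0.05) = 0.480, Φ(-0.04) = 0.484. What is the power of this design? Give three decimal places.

z_β = |p₁−p₂|·√(n/[p₁q₁+p₂q₂]) − z_α
    = 0.14 · √(81/0.3102) − 2.326
    = 0.14 · 16.1593 − 2.326
    = 2.2623 − 2.326 = -0.0637 → -0.06
Power = Φ(-0.06) = 0.476.

Power ≈ 0.476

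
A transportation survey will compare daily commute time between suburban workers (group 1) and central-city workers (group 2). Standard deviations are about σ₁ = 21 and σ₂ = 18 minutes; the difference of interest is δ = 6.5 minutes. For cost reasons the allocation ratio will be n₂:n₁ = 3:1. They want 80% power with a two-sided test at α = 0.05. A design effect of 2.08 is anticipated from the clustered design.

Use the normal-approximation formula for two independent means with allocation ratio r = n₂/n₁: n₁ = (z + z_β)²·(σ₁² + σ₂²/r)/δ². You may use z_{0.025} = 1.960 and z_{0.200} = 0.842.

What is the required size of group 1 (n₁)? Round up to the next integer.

n₁ = (z_{α/2} + z_β)² · (σ₁² + σ₂²/r) / δ²
   = (1.960 + 0.842)² · (21² + 18²/3) / 6.5²
   = 7.8512 · (441 + 108) / 42.25
   = 7.8512 · 549 / 42.25
   = 102.02
Design effect: 2.08 × 102.02 = 212.20.
Round up → n₁ = 213; n₂ = r·n₁ = 3 × 213 = 639.

n₁ = 213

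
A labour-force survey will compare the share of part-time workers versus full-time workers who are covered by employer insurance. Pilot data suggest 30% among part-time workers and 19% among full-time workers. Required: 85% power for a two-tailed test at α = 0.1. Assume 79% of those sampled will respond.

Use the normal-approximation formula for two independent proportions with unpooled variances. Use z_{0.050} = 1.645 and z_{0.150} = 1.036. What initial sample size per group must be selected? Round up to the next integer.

n = (z_{α/2} + z_β)² · [p₁(1−p₁) + p₂(1−p₂)] / (p₁ − p₂)²
  = (1.645 + 1.036)² · (0.30·0.70 + 0.19·0.81) / (0.11)²
  = (2.681)² · (0.2100 + 0.1539) / 0.0121
  = 7.1878 · 0.3639 / 0.0121
  = 216.17
Adjust for 79% response: 216.17 / 0.79 = 273.63.
Round up → n = 274 per group.

n = 274 per group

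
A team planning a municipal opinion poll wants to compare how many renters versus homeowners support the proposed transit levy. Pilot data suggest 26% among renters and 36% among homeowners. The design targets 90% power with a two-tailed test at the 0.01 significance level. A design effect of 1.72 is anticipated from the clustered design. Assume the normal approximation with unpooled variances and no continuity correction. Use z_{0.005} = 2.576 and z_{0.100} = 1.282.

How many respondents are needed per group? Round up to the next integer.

n = (z_{α/2} + z_β)² · [p₁(1−p₁) + p₂(1−p₂)] / (p₁ − p₂)²
  = (2.576 + 1.282)² · (0.26·0.74 + 0.36·0.64) / (-0.10)²
  = (3.858)² · (0.1924 + 0.2304) / 0.0100
  = 14.8842 · 0.4228 / 0.0100
  = 629.30
Design effect: 1.72 × 629.30 = 1082.40.
Round up → n = 1083 per group.

n = 1083 per group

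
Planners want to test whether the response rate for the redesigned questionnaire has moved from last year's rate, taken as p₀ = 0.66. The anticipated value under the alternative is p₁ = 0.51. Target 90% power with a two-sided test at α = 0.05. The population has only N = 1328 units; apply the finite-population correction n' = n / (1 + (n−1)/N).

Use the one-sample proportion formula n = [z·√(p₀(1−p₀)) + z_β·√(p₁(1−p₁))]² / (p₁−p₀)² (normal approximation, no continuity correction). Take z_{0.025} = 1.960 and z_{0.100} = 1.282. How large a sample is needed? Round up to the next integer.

n = 102

n = [z_{α/2}·√(p₀q₀) + z_β·√(p₁q₁)]² / (p₁ − p₀)²
  = [1.960·√(0.66·0.34) + 1.282·√(0.51·0.49)]² / (-0.15)²
  = [1.960·0.4737 + 1.282·0.4999]² / 0.0225
  = [1.5693]² / 0.0225
  = 109.46
Finite-population correction (N = 1328): 109.46 / (1 + (109.46 − 1)/1328) = 101.19.
Round up → n = 102.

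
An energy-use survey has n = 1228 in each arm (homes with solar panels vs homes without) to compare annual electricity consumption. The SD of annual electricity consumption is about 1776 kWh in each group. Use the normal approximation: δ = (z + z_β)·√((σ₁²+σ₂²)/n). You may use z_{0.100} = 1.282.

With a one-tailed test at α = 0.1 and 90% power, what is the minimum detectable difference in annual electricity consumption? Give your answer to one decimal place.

Minimum detectable difference ≈ 183.8 kWh

δ = (z_α + z_β) · √((σ₁²+σ₂²)/n)
  = (1.282 + 1.282) · √(6308352/1228)
  = 2.564 · √5137.1
  = 2.564 · 71.6735
  = 183.7709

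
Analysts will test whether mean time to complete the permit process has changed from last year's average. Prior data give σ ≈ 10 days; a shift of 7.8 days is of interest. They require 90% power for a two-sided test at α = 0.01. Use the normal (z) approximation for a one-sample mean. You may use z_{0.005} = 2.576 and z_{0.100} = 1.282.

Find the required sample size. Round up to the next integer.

n = (z_{α/2} + z_β)² · σ² / δ²
  = (2.576 + 1.282)² · 10² / 7.8²
  = 14.8842 · 100 / 60.84
  = 24.46
Round up → n = 25.

n = 25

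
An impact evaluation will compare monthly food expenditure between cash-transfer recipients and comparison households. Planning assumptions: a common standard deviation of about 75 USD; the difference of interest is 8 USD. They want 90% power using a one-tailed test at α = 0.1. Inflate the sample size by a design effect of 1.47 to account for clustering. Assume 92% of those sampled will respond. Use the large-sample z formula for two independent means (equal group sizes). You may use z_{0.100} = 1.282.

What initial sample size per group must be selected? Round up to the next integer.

n = (z_α + z_β)² · (σ₁² + σ₂²) / δ²
  = (1.282 + 1.282)² · (2·75² = 11250) / 8²
  = 6.5741 · 11250 / 64
  = 1155.60
Design effect: 1.47 × 1155.60 = 1698.74.
Adjust for 92% response: 1698.74 / 0.92 = 1846.45.
Round up → n = 1847 per group.

n = 1847 per group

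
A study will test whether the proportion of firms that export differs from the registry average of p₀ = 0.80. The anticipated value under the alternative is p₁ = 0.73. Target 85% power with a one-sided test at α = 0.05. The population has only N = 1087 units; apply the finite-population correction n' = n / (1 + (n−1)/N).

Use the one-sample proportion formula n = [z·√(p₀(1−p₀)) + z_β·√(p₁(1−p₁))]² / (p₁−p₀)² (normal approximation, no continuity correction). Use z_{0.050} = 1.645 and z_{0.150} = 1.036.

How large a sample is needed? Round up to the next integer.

n = 207

n = [z_α·√(p₀q₀) + z_β·√(p₁q₁)]² / (p₁ − p₀)²
  = [1.645·√(0.80·0.20) + 1.036·√(0.73·0.27)]² / (-0.07)²
  = [1.645·0.4000 + 1.036·0.4440]² / 0.0049
  = [1.1179]² / 0.0049
  = 255.06
Finite-population correction (N = 1087): 255.06 / (1 + (255.06 − 1)/1087) = 206.74.
Round up → n = 207.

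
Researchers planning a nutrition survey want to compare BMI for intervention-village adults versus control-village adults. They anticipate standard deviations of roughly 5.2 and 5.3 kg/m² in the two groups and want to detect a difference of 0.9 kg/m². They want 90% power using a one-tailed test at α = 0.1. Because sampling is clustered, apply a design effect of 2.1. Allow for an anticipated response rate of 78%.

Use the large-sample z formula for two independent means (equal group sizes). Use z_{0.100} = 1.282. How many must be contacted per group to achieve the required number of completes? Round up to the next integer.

n = (z_α + z_β)² · (σ₁² + σ₂²) / δ²
  = (1.282 + 1.282)² · (5.2² + 5.3² = 55.13) / 0.9²
  = 6.5741 · 55.13 / 0.81
  = 447.44
Design effect: 2.1 × 447.44 = 939.63.
Adjust for 78% response: 939.63 / 0.78 = 1204.66.
Round up → n = 1205 per group.

n = 1205 per group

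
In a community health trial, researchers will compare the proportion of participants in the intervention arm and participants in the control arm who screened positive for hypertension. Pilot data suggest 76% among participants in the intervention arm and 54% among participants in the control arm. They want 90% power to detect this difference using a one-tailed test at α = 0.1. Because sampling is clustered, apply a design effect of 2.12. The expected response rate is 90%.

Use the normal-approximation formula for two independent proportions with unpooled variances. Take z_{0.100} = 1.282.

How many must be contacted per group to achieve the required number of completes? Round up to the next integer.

n = 138 per group

n = (z_α + z_β)² · [p₁(1−p₁) + p₂(1−p₂)] / (p₁ − p₂)²
  = (1.282 + 1.282)² · (0.76·0.24 + 0.54·0.46) / (0.22)²
  = (2.564)² · (0.1824 + 0.2484) / 0.0484
  = 6.5741 · 0.4308 / 0.0484
  = 58.51
Design effect: 2.12 × 58.51 = 124.05.
Adjust for 90% response: 124.05 / 0.90 = 137.84.
Round up → n = 138 per group.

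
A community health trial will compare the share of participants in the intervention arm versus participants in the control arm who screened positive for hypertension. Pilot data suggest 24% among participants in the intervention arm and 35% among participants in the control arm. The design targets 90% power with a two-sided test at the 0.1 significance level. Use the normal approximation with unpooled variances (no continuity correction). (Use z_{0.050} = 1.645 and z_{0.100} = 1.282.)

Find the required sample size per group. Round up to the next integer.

n = 291 per group

n = (z_{α/2} + z_β)² · [p₁(1−p₁) + p₂(1−p₂)] / (p₁ − p₂)²
  = (1.645 + 1.282)² · (0.24·0.76 + 0.35·0.65) / (-0.11)²
  = (2.927)² · (0.1824 + 0.2275) / 0.0121
  = 8.5673 · 0.4099 / 0.0121
  = 290.23
Round up → n = 291 per group.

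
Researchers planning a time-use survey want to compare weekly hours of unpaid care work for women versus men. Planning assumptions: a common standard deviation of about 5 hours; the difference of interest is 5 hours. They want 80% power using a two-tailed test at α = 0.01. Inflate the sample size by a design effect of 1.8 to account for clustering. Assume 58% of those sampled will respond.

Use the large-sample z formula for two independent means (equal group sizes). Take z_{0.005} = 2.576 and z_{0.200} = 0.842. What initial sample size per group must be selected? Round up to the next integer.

n = 73 per group

n = (z_{α/2} + z_β)² · (σ₁² + σ₂²) / δ²
  = (2.576 + 0.842)² · (2·5² = 50) / 5²
  = 11.6827 · 50 / 25
  = 23.37
Design effect: 1.8 × 23.37 = 42.06.
Adjust for 58% response: 42.06 / 0.58 = 72.51.
Round up → n = 73 per group.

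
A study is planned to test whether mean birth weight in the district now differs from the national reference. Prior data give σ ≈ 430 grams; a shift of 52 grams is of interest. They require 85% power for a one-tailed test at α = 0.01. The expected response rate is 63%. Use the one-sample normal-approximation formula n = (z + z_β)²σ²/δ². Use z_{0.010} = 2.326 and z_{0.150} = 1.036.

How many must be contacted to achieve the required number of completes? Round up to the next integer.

n = (z_α + z_β)² · σ² / δ²
  = (2.326 + 1.036)² · 430² / 52²
  = 11.3030 · 184900 / 2704
  = 772.90
Adjust for 63% response: 772.90 / 0.63 = 1226.83.
Round up → n = 1227.

n = 1227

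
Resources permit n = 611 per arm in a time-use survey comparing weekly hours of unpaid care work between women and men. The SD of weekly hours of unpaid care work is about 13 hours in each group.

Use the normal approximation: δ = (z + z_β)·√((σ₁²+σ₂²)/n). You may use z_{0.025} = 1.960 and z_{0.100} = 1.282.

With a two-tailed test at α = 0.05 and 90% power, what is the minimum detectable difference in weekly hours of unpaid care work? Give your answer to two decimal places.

δ = (z_{α/2} + z_β) · √((σ₁²+σ₂²)/n)
  = (1.960 + 1.282) · √(338/611)
  = 3.242 · √0.55319
  = 3.242 · 0.7438
  = 2.4113

Minimum detectable difference ≈ 2.41 hours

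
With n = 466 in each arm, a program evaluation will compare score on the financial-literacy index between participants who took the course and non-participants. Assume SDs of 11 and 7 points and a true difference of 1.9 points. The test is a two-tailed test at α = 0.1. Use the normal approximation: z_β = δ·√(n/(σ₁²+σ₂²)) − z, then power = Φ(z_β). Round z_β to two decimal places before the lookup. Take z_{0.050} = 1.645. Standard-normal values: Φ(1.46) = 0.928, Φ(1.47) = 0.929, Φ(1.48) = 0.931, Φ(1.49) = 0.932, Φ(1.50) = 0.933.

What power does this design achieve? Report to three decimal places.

z_β = δ·√(n/(σ₁²+σ₂²)) − z_{α/2}
    = 1.9 · √(466/170) − 1.645
    = 1.9 · 1.65565 − 1.645
    = 3.1457 − 1.645 = 1.5007 → 1.50
Power = Φ(1.50) = 0.933.

Power ≈ 0.933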